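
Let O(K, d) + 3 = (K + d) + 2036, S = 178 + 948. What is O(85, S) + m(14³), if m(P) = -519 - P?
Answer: -19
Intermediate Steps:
S = 1126
O(K, d) = 2033 + K + d (O(K, d) = -3 + ((K + d) + 2036) = -3 + (2036 + K + d) = 2033 + K + d)
O(85, S) + m(14³) = (2033 + 85 + 1126) + (-519 - 1*14³) = 3244 + (-519 - 1*2744) = 3244 + (-519 - 2744) = 3244 - 3263 = -19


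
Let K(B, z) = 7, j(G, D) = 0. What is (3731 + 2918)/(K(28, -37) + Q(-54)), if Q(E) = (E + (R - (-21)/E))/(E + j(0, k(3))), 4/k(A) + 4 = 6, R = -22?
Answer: 6462828/8179 ≈ 790.17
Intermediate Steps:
k(A) = 2 (k(A) = 4/(-4 + 6) = 4/2 = 4*(½) = 2)
Q(E) = (-22 + E + 21/E)/E (Q(E) = (E + (-22 - (-21)/E))/(E + 0) = (E + (-22 + 21/E))/E = (-22 + E + 21/E)/E)
(3731 + 2918)/(K(28, -37) + Q(-54)) = (3731 + 2918)/(7 + (1 - 22/(-54) + 21/(-54)²)) = 6649/(7 + (1 - 22*(-1/54) + 21*(1/2916))) = 6649/(7 + (1 + 11/27 + 7/972)) = 6649/(7 + 1375/972) = 6649/(8179/972) = 6649*(972/8179) = 6462828/8179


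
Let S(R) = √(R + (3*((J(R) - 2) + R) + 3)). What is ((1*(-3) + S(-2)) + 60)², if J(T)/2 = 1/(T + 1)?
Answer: (57 + I*√17)² ≈ 3232.0 + 470.03*I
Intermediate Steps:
J(T) = 2/(1 + T) (J(T) = 2/(T + 1) = 2/(1 + T))
S(R) = √(-3 + 4*R + 6/(1 + R)) (S(R) = √(R + (3*((2/(1 + R) - 2) + R) + 3)) = √(R + (3*((-2 + 2/(1 + R)) + R) + 3)) = √(R + (3*(-2 + R + 2/(1 + R)) + 3)) = √(R + ((-6 + 3*R + 6/(1 + R)) + 3)) = √(R + (-3 + 3*R + 6/(1 + R))) = √(-3 + 4*R + 6/(1 + R)))
((1*(-3) + S(-2)) + 60)² = ((1*(-3) + √((3 - 2 + 4*(-2)²)/(1 - 2))) + 60)² = ((-3 + √((3 - 2 + 4*4)/(-1))) + 60)² = ((-3 + √(-(3 - 2 + 16))) + 60)² = ((-3 + √(-1*17)) + 60)² = ((-3 + √(-17)) + 60)² = ((-3 + I*√17) + 60)² = (57 + I*√17)²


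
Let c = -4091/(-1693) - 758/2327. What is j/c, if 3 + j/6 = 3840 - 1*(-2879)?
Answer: 158750564856/8236463 ≈ 19274.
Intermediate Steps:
j = 40296 (j = -18 + 6*(3840 - 1*(-2879)) = -18 + 6*(3840 + 2879) = -18 + 6*6719 = -18 + 40314 = 40296)
c = 8236463/3939611 (c = -4091*(-1/1693) - 758*1/2327 = 4091/1693 - 758/2327 = 8236463/3939611 ≈ 2.0907)
j/c = 40296/(8236463/3939611) = 40296*(3939611/8236463) = 158750564856/8236463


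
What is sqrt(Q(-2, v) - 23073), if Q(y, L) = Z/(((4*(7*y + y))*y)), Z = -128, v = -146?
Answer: I*sqrt(23074) ≈ 151.9*I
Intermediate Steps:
Q(y, L) = -4/y**2 (Q(y, L) = -128*1/(4*y*(7*y + y)) = -128*1/(32*y**2) = -4/y**2)
sqrt(Q(-2, v) - 23073) = sqrt(-4/(-2)**2 - 23073) = sqrt(-4*1/4 - 23073) = sqrt(-1 - 23073) = sqrt(-23074) = I*sqrt(23074)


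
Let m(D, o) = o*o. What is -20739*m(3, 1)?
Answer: -20739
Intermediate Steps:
m(D, o) = o²
-20739*m(3, 1) = -20739*1² = -20739*1 = -20739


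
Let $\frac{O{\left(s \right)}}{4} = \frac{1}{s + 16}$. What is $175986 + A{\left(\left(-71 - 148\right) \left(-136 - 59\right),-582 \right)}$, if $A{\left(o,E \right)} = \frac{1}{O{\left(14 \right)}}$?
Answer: $\frac{351987}{2} \approx 1.7599 \cdot 10^{5}$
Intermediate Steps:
$O{\left(s \right)} = \frac{4}{16 + s}$ ($O{\left(s \right)} = \frac{4}{s + 16} = \frac{4}{16 + s}$)
$A{\left(o,E \right)} = \frac{15}{2}$ ($A{\left(o,E \right)} = \frac{1}{4 \frac{1}{16 + 14}} = \frac{1}{4 \cdot \frac{1}{30}} = \frac{1}{\frac{2}{15}} = \frac{15}{2}$)
$175986 + A{\left(\left(-71 - 148\right) \left(-136 - 59\right),-582 \right)} = 175986 + \frac{15}{2} = \frac{351987}{2}$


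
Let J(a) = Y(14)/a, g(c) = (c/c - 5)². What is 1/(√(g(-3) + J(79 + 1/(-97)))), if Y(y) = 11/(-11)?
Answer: √938556690/122495 ≈ 0.25010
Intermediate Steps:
Y(y) = -1 (Y(y) = 11*(-1/11) = -1)
g(c) = 16 (g(c) = (1 - 5)² = (-4)² = 16)
J(a) = -1/a
1/(√(g(-3) + J(79 + 1/(-97)))) = 1/(√(16 - 1/(79 + 1/(-97)))) = 1/(√(16 - 1/(79 - 1/97))) = 1/(√(16 - 1/7662/97)) = 1/(√(16 - 1*97/7662)) = 1/(√(16 - 97/7662)) = 1/(√(122495/7662)) = 1/(√938556690/7662) = √938556690/122495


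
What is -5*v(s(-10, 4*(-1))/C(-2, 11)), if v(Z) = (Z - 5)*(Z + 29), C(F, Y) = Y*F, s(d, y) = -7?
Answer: 332175/484 ≈ 686.31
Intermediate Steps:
C(F, Y) = F*Y
v(Z) = (-5 + Z)*(29 + Z)
-5*v(s(-10, 4*(-1))/C(-2, 11)) = -5*(-145 + (-7/((-2*11)))² + 24*(-7/((-2*11)))) = -5*(-145 + (-7/(-22))² + 24*(-7/(-22))) = -5*(-145 + (-7*(-1/22))² + 24*(-7*(-1/22))) = -5*(-145 + (7/22)² + 24*(7/22)) = -5*(-145 + 49/484 + 84/11) = -5*(-66435/484) = 332175/484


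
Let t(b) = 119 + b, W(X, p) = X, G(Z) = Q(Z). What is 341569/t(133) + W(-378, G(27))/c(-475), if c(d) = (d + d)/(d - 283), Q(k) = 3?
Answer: 126143251/119700 ≈ 1053.8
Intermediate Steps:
G(Z) = 3
c(d) = 2*d/(-283 + d) (c(d) = (2*d)/(-283 + d) = 2*d/(-283 + d))
341569/t(133) + W(-378, G(27))/c(-475) = 341569/(119 + 133) - 378/(2*(-475)/(-283 - 475)) = 341569/252 - 378/(2*(-475)/(-758)) = 341569*(1/252) - 378/(2*(-475)*(-1/758)) = 341569/252 - 378/475/379 = 341569/252 - 378*379/475 = 341569/252 - 143262/475 = 126143251/119700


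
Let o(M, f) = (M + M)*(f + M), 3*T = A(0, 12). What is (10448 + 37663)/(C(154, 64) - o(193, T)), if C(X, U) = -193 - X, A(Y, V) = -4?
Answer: -144333/222991 ≈ -0.64726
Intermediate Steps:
T = -4/3 (T = (1/3)*(-4) = -4/3 ≈ -1.3333)
o(M, f) = 2*M*(M + f) (o(M, f) = (2*M)*(M + f) = 2*M*(M + f))
(10448 + 37663)/(C(154, 64) - o(193, T)) = (10448 + 37663)/((-193 - 1*154) - 2*193*(193 - 4/3)) = 48111/((-193 - 154) - 2*193*575/3) = 48111/(-347 - 1*221950/3) = 48111/(-347 - 221950/3) = 48111/(-222991/3) = 48111*(-3/222991) = -144333/222991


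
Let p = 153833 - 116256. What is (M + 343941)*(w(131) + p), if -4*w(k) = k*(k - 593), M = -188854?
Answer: 16348496105/2 ≈ 8.1742e+9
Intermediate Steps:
w(k) = -k*(-593 + k)/4 (w(k) = -k*(k - 593)/4 = -k*(-593 + k)/4)
p = 37577
(M + 343941)*(w(131) + p) = (-188854 + 343941)*((¼)*131*(593 - 1*131) + 37577) = 155087*((¼)*131*(593 - 131) + 37577) = 155087*((¼)*131*462 + 37577) = 155087*(30261/2 + 37577) = 155087*(105415/2) = 16348496105/2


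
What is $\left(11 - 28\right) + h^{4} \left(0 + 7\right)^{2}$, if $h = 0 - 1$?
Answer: $32$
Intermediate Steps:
$h = -1$ ($h = 0 - 1 = -1$)
$\left(11 - 28\right) + h^{4} \left(0 + 7\right)^{2} = \left(11 - 28\right) + \left(-1\right)^{4} \left(0 + 7\right)^{2} = -17 + 1 \cdot 7^{2} = -17 + 1 \cdot 49 = -17 + 49 = 32$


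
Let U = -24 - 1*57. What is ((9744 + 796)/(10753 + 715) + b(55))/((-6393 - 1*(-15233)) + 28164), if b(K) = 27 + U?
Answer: -152183/106090468 ≈ -0.0014345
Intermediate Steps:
U = -81 (U = -24 - 57 = -81)
b(K) = -54 (b(K) = 27 - 81 = -54)
((9744 + 796)/(10753 + 715) + b(55))/((-6393 - 1*(-15233)) + 28164) = ((9744 + 796)/(10753 + 715) - 54)/((-6393 - 1*(-15233)) + 28164) = (10540/11468 - 54)/((-6393 + 15233) + 28164) = (10540*(1/11468) - 54)/(8840 + 28164) = (2635/2867 - 54)/37004 = -152183/2867*1/37004 = -152183/106090468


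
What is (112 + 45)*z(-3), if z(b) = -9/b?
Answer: 471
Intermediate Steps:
(112 + 45)*z(-3) = (112 + 45)*(-9/(-3)) = 157*(-9*(-⅓)) = 157*3 = 471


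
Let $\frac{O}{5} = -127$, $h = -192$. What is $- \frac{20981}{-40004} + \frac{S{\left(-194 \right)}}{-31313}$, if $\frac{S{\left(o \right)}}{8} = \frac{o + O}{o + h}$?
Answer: $\frac{126664110965}{241760533636} \approx 0.52392$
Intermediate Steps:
$O = -635$ ($O = 5 \left(-127\right) = -635$)
$S{\left(o \right)} = \frac{8 \left(-635 + o\right)}{-192 + o}$ ($S{\left(o \right)} = 8 \frac{o - 635}{o - 192} = 8 \frac{-635 + o}{-192 + o} = \frac{8 \left(-635 + o\right)}{-192 + o}$)
$- \frac{20981}{-40004} + \frac{S{\left(-194 \right)}}{-31313} = - \frac{20981}{-40004} + \frac{8 \frac{1}{-192 - 194} \left(-635 - 194\right)}{-31313} = \left(-20981\right) \left(- \frac{1}{40004}\right) + 8 \frac{1}{-386} \left(-829\right) \left(- \frac{1}{31313}\right) = \frac{20981}{40004} + 8 \left(- \frac{1}{386}\right) \left(-829\right) \left(- \frac{1}{31313}\right) = \frac{20981}{40004} + \frac{3316}{193} \left(- \frac{1}{31313}\right) = \frac{20981}{40004} - \frac{3316}{6043409} = \frac{126664110965}{241760533636}$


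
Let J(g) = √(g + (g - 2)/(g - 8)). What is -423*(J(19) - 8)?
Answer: 3384 - 423*√2486/11 ≈ 1466.7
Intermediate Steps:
J(g) = √(g + (-2 + g)/(-8 + g))
-423*(J(19) - 8) = -423*(√((-2 + 19 + 19*(-8 + 19))/(-8 + 19)) - 8) = -423*(√((-2 + 19 + 19*11)/11) - 8) = -423*(√((-2 + 19 + 209)/11) - 8) = -423*(√((1/11)*226) - 8) = -423*(√(226/11) - 8) = -423*(√2486/11 - 8) = -423*(-8 + √2486/11) = 3384 - 423*√2486/11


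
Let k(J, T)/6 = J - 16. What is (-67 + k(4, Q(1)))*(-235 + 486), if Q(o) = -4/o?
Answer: -34889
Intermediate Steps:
k(J, T) = -96 + 6*J (k(J, T) = 6*(J - 16) = 6*(-16 + J) = -96 + 6*J)
(-67 + k(4, Q(1)))*(-235 + 486) = (-67 + (-96 + 6*4))*(-235 + 486) = (-67 + (-96 + 24))*251 = (-67 - 72)*251 = -139*251 = -34889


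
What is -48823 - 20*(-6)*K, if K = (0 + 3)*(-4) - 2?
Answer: -50503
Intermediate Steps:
K = -14 (K = 3*(-4) - 2 = -12 - 2 = -14)
-48823 - 20*(-6)*K = -48823 - 20*(-6)*(-14) = -48823 - (-120)*(-14) = -48823 - 1*1680 = -48823 - 1680 = -50503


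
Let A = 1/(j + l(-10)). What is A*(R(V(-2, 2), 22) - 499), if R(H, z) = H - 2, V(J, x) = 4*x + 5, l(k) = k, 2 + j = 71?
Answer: -488/59 ≈ -8.2712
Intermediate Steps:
j = 69 (j = -2 + 71 = 69)
A = 1/59 (A = 1/(69 - 10) = 1/59 ≈ 0.016949)
V(J, x) = 5 + 4*x
R(H, z) = -2 + H
A*(R(V(-2, 2), 22) - 499) = ((-2 + (5 + 4*2)) - 499)/59 = ((-2 + (5 + 8)) - 499)/59 = ((-2 + 13) - 499)/59 = (11 - 499)/59 = (1/59)*(-488) = -488/59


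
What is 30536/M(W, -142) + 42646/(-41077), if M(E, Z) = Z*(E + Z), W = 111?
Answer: 533299790/90410477 ≈ 5.8987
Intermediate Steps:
30536/M(W, -142) + 42646/(-41077) = 30536/((-142*(111 - 142))) + 42646/(-41077) = 30536/((-142*(-31))) + 42646*(-1/41077) = 30536/4402 - 42646/41077 = 30536*(1/4402) - 42646/41077 = 15268/2201 - 42646/41077 = 533299790/90410477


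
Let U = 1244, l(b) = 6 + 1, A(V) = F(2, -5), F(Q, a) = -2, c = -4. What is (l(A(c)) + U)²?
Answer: 1565001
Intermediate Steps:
A(V) = -2
l(b) = 7
(l(A(c)) + U)² = (7 + 1244)² = 1251² = 1565001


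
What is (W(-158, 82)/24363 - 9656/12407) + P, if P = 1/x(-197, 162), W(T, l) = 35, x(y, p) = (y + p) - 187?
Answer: -17477058589/22368108834 ≈ -0.78134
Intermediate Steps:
x(y, p) = -187 + p + y (x(y, p) = (p + y) - 187 = -187 + p + y)
P = -1/222 (P = 1/(-187 + 162 - 197) = 1/(-222) = -1/222 ≈ -0.0045045)
(W(-158, 82)/24363 - 9656/12407) + P = (35/24363 - 9656/12407) - 1/222 = -234814883/302271741 - 1/222 = -17477058589/22368108834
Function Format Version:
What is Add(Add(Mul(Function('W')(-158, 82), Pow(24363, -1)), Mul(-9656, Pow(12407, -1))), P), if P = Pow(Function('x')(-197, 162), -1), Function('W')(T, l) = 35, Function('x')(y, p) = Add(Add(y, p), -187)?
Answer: Rational(-17477058589, 22368108834) ≈ -0.78134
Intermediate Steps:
Function('x')(y, p) = Add(-187, p, y) (Function('x')(y, p) = Add(Add(p, y), -187) = Add(-187, p, y))
P = Rational(-1, 222) (P = Pow(Add(-187, 162, -197), -1) = Pow(-222, -1) = Rational(-1, 222) ≈ -0.0045045)
Add(Add(Mul(Function('W')(-158, 82), Pow(24363, -1)), Mul(-9656, Pow(12407, -1))), P) = Add(Add(Mul(35, Pow(24363, -1)), Mul(-9656, Pow(12407, -1))), Rational(-1, 222)) = Add(Add(Mul(35, Rational(1, 24363)), Mul(-9656, Rational(1, 12407))), Rational(-1, 222)) = Add(Add(Rational(35, 24363), Rational(-9656, 12407)), Rational(-1, 222)) = Add(Rational(-234814883, 302271741), Rational(-1, 222)) = Rational(-17477058589, 22368108834)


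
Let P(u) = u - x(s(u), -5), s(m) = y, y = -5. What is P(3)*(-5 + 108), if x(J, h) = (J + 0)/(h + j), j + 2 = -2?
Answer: 2266/9 ≈ 251.78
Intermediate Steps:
j = -4 (j = -2 - 2 = -4)
s(m) = -5
x(J, h) = J/(-4 + h) (x(J, h) = (J + 0)/(h - 4) = J/(-4 + h))
P(u) = -5/9 + u (P(u) = u - (-5)/(-4 - 5) = u - (-5)/(-9) = u - (-5)*(-1)/9 = u - 1*5/9 = u - 5/9 = -5/9 + u)
P(3)*(-5 + 108) = (-5/9 + 3)*(-5 + 108) = (22/9)*103 = 2266/9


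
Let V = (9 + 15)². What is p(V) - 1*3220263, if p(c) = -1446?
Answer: -3221709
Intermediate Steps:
V = 576 (V = 24² = 576)
p(V) - 1*3220263 = -1446 - 1*3220263 = -1446 - 3220263 = -3221709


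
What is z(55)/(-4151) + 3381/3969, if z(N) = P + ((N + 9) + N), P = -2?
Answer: 92314/112077 ≈ 0.82367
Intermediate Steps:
z(N) = 7 + 2*N (z(N) = -2 + ((N + 9) + N) = -2 + ((9 + N) + N) = -2 + (9 + 2*N) = 7 + 2*N)
z(55)/(-4151) + 3381/3969 = (7 + 2*55)/(-4151) + 3381/3969 = (7 + 110)*(-1/4151) + 3381*(1/3969) = 117*(-1/4151) + 23/27 = -117/4151 + 23/27 = 92314/112077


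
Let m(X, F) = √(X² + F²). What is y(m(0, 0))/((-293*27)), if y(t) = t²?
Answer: 0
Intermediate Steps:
m(X, F) = √(F² + X²)
y(m(0, 0))/((-293*27)) = (√(0² + 0²))²/((-293*27)) = (√(0 + 0))²/(-7911) = (√0)²*(-1/7911) = 0²*(-1/7911) = 0*(-1/7911) = 0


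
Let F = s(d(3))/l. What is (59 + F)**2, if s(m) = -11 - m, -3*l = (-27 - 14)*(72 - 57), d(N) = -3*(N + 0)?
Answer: 146240649/42025 ≈ 3479.8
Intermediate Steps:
d(N) = -3*N
l = 205 (l = -(-27 - 14)*(72 - 57)/3 = -(-41)*15/3 = -1/3*(-615) = 205)
F = -2/205 (F = (-11 - (-3)*3)/205 = (-11 - 1*(-9))*(1/205) = (-11 + 9)*(1/205) = -2*1/205 = -2/205 ≈ -0.0097561)
(59 + F)**2 = (59 - 2/205)**2 = (12093/205)**2 = 146240649/42025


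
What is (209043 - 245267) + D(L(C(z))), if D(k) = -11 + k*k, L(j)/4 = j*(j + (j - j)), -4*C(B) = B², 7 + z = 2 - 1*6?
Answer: 213779121/16 ≈ 1.3361e+7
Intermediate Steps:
z = -11 (z = -7 + (2 - 1*6) = -7 + (2 - 6) = -7 - 4 = -11)
C(B) = -B²/4
L(j) = 4*j² (L(j) = 4*(j*(j + (j - j))) = 4*(j*(j + 0)) = 4*(j*j) = 4*j²)
D(k) = -11 + k²
(209043 - 245267) + D(L(C(z))) = (209043 - 245267) + (-11 + (4*(-¼*(-11)²)²)²) = -36224 + (-11 + (4*(-¼*121)²)²) = -36224 + (-11 + (4*(-121/4)²)²) = -36224 + (-11 + (4*(14641/16))²) = -36224 + (-11 + (14641/4)²) = -36224 + (-11 + 214358881/16) = -36224 + 214358705/16 = 213779121/16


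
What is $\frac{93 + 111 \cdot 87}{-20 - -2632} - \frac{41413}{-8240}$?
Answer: $\frac{47127689}{5380720} \approx 8.7586$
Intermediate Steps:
$\frac{93 + 111 \cdot 87}{-20 - -2632} - \frac{41413}{-8240} = \frac{93 + 9657}{-20 + 2632} - - \frac{41413}{8240} = \frac{9750}{2612} + \frac{41413}{8240} = 9750 \cdot \frac{1}{2612} + \frac{41413}{8240} = \frac{4875}{1306} + \frac{41413}{8240} = \frac{47127689}{5380720}$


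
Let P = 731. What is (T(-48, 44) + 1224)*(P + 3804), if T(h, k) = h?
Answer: 5333160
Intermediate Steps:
(T(-48, 44) + 1224)*(P + 3804) = (-48 + 1224)*(731 + 3804) = 1176*4535 = 5333160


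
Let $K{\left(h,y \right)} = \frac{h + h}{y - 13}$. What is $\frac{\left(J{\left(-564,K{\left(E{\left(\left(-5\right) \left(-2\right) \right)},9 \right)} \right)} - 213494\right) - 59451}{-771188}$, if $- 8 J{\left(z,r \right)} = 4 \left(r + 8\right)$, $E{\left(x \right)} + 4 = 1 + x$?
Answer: $\frac{1091789}{3084752} \approx 0.35393$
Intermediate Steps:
$E{\left(x \right)} = -3 + x$ ($E{\left(x \right)} = -4 + \left(1 + x\right) = -3 + x$)
$K{\left(h,y \right)} = \frac{2 h}{-13 + y}$
$J{\left(z,r \right)} = -4 - \frac{r}{2}$ ($J{\left(z,r \right)} = - \frac{4 \left(r + 8\right)}{8} = - \frac{4 \left(8 + r\right)}{8} = - \frac{32 + 4 r}{8} = -4 - \frac{r}{2}$)
$\frac{\left(J{\left(-564,K{\left(E{\left(\left(-5\right) \left(-2\right) \right)},9 \right)} \right)} - 213494\right) - 59451}{-771188} = \frac{\left(\left(-4 - \frac{2 \left(-3 - -10\right) \frac{1}{-13 + 9}}{2}\right) - 213494\right) - 59451}{-771188} = \left(\left(\left(-4 - \frac{2 \left(-3 + 10\right) \frac{1}{-4}}{2}\right) - 213494\right) - 59451\right) \left(- \frac{1}{771188}\right) = \left(\left(\left(-4 - \frac{2 \cdot 7 \left(- \frac{1}{4}\right)}{2}\right) - 213494\right) - 59451\right) \left(- \frac{1}{771188}\right) = \left(\left(\left(-4 - - \frac{7}{4}\right) - 213494\right) - 59451\right) \left(- \frac{1}{771188}\right) = \left(\left(\left(-4 + \frac{7}{4}\right) - 213494\right) - 59451\right) \left(- \frac{1}{771188}\right) = \left(\left(- \frac{9}{4} - 213494\right) - 59451\right) \left(- \frac{1}{771188}\right) = \left(- \frac{853985}{4} - 59451\right) \left(- \frac{1}{771188}\right) = \left(- \frac{1091789}{4}\right) \left(- \frac{1}{771188}\right) = \frac{1091789}{3084752}$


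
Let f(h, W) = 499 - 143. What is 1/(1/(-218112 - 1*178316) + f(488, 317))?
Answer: 396428/141128367 ≈ 0.0028090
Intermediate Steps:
f(h, W) = 356
1/(1/(-218112 - 1*178316) + f(488, 317)) = 1/(1/(-218112 - 1*178316) + 356) = 1/(1/(-218112 - 178316) + 356) = 1/(1/(-396428) + 356) = 1/(-1/396428 + 356) = 1/(141128367/396428) = 396428/141128367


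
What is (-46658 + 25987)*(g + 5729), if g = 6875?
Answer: -260537284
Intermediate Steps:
(-46658 + 25987)*(g + 5729) = (-46658 + 25987)*(6875 + 5729) = -20671*12604 = -260537284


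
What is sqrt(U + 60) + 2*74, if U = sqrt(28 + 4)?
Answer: 148 + 2*sqrt(15 + sqrt(2)) ≈ 156.10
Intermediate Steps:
U = 4*sqrt(2) (U = sqrt(32) = 4*sqrt(2) ≈ 5.6569)
sqrt(U + 60) + 2*74 = sqrt(4*sqrt(2) + 60) + 2*74 = sqrt(60 + 4*sqrt(2)) + 148 = 148 + sqrt(60 + 4*sqrt(2))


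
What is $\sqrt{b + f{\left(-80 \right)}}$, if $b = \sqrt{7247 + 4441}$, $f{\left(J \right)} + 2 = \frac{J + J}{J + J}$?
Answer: $\sqrt{-1 + 2 \sqrt{2922}} \approx 10.349$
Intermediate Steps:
$f{\left(J \right)} = -1$ ($f{\left(J \right)} = -2 + \frac{J + J}{J + J} = -2 + \frac{2 J}{2 J} = -2 + 2 J \frac{1}{2 J} = -2 + 1 = -1$)
$b = 2 \sqrt{2922}$ ($b = \sqrt{11688} = 2 \sqrt{2922} \approx 108.11$)
$\sqrt{b + f{\left(-80 \right)}} = \sqrt{2 \sqrt{2922} - 1} = \sqrt{-1 + 2 \sqrt{2922}}$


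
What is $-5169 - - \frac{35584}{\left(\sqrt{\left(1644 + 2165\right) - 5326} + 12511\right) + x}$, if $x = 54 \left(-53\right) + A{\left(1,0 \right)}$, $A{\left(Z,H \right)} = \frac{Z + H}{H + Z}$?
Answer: $\frac{- 5169 \sqrt{1517} + 49845266 i}{\sqrt{1517} - 9650 i} \approx -5165.3 - 0.014883 i$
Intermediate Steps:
$A{\left(Z,H \right)} = 1$ ($A{\left(Z,H \right)} = \frac{H + Z}{H + Z} = 1$)
$x = -2861$ ($x = 54 \left(-53\right) + 1 = -2862 + 1 = -2861$)
$-5169 - - \frac{35584}{\left(\sqrt{\left(1644 + 2165\right) - 5326} + 12511\right) + x} = -5169 - - \frac{35584}{\left(\sqrt{\left(1644 + 2165\right) - 5326} + 12511\right) - 2861} = -5169 - - \frac{35584}{\left(\sqrt{3809 - 5326} + 12511\right) - 2861} = -5169 - - \frac{35584}{\left(\sqrt{-1517} + 12511\right) - 2861} = -5169 - - \frac{35584}{\left(i \sqrt{1517} + 12511\right) - 2861} = -5169 - - \frac{35584}{\left(12511 + i \sqrt{1517}\right) - 2861} = -5169 - - \frac{35584}{9650 + i \sqrt{1517}} = -5169 + \frac{35584}{9650 + i \sqrt{1517}}$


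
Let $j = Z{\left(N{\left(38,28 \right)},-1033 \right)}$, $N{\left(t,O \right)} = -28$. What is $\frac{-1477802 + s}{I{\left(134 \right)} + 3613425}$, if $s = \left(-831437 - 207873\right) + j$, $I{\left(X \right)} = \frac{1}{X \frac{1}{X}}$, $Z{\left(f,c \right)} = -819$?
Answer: $- \frac{2517931}{3613426} \approx -0.69683$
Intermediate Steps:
$j = -819$
$I{\left(X \right)} = 1$ ($I{\left(X \right)} = 1^{-1} = 1$)
$s = -1040129$ ($s = \left(-831437 - 207873\right) - 819 = -1039310 - 819 = -1040129$)
$\frac{-1477802 + s}{I{\left(134 \right)} + 3613425} = \frac{-1477802 - 1040129}{1 + 3613425} = - \frac{2517931}{3613426}$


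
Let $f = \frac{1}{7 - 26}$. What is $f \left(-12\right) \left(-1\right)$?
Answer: $- \frac{12}{19} \approx -0.63158$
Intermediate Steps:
$f = - \frac{1}{19}$ ($f = \frac{1}{-19} = - \frac{1}{19} \approx -0.052632$)
$f \left(-12\right) \left(-1\right) = \left(- \frac{1}{19}\right) \left(-12\right) \left(-1\right) = \frac{12}{19} \left(-1\right) = - \frac{12}{19}$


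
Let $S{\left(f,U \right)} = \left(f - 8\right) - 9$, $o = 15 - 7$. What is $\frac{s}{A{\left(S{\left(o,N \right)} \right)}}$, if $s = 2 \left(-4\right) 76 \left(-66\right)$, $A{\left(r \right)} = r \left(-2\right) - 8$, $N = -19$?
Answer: $\frac{20064}{5} \approx 4012.8$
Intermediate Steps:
$o = 8$ ($o = 15 - 7 = 8$)
$S{\left(f,U \right)} = -17 + f$ ($S{\left(f,U \right)} = \left(-8 + f\right) - 9 = -17 + f$)
$A{\left(r \right)} = -8 - 2 r$ ($A{\left(r \right)} = - 2 r - 8 = -8 - 2 r$)
$s = 40128$ ($s = \left(-8\right) 76 \left(-66\right) = \left(-608\right) \left(-66\right) = 40128$)
$\frac{s}{A{\left(S{\left(o,N \right)} \right)}} = \frac{40128}{-8 - 2 \left(-17 + 8\right)} = \frac{40128}{-8 - -18} = \frac{40128}{-8 + 18} = \frac{40128}{10} = 40128 \cdot \frac{1}{10} = \frac{20064}{5}$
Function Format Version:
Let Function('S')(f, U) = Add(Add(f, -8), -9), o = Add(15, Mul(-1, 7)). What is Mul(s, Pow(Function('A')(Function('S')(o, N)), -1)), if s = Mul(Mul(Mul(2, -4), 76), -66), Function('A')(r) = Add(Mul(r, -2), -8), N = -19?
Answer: Rational(20064, 5) ≈ 4012.8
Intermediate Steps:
o = 8 (o = Add(15, -7) = 8)
Function('S')(f, U) = Add(-17, f) (Function('S')(f, U) = Add(Add(-8, f), -9) = Add(-17, f))
Function('A')(r) = Add(-8, Mul(-2, r)) (Function('A')(r) = Add(Mul(-2, r), -8) = Add(-8, Mul(-2, r)))
s = 40128 (s = Mul(Mul(-8, 76), -66) = Mul(-608, -66) = 40128)
Mul(s, Pow(Function('A')(Function('S')(o, N)), -1)) = Mul(40128, Pow(Add(-8, Mul(-2, Add(-17, 8))), -1)) = Mul(40128, Pow(Add(-8, Mul(-2, -9)), -1)) = Mul(40128, Pow(Add(-8, 18), -1)) = Mul(40128, Pow(10, -1)) = Mul(40128, Rational(1, 10)) = Rational(20064, 5)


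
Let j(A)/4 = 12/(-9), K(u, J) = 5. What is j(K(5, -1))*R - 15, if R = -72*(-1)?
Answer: -399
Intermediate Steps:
j(A) = -16/3 (j(A) = 4*(12/(-9)) = 4*(12*(-⅑)) = 4*(-4/3) = -16/3)
R = 72 (R = -12*(-6) = 72)
j(K(5, -1))*R - 15 = -16/3*72 - 15 = -384 - 15 = -399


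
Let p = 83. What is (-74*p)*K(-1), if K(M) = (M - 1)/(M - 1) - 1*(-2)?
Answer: -18426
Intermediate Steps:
K(M) = 3 (K(M) = (-1 + M)/(-1 + M) + 2 = 1 + 2 = 3)
(-74*p)*K(-1) = -74*83*3 = -6142*3 = -18426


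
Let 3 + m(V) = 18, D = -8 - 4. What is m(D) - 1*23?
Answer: -8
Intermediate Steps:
D = -12
m(V) = 15 (m(V) = -3 + 18 = 15)
m(D) - 1*23 = 15 - 1*23 = 15 - 23 = -8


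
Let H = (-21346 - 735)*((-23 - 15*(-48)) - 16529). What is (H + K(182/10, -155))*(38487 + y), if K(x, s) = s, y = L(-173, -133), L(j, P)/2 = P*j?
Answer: 29541784957685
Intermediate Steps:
L(j, P) = 2*P*j (L(j, P) = 2*(P*j) = 2*P*j)
y = 46018 (y = 2*(-133)*(-173) = 46018)
H = 349586392 (H = -22081*((-23 + 720) - 16529) = -22081*(697 - 16529) = -22081*(-15832) = 349586392)
(H + K(182/10, -155))*(38487 + y) = (349586392 - 155)*(38487 + 46018) = 349586237*84505 = 29541784957685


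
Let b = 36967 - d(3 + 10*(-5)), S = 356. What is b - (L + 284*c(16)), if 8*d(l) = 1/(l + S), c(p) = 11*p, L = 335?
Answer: -33006145/2472 ≈ -13352.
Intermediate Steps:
d(l) = 1/(8*(356 + l)) (d(l) = 1/(8*(l + 356)) = 1/(8*(356 + l)))
b = 91382423/2472 (b = 36967 - 1/(8*(356 + (3 + 10*(-5)))) = 36967 - 1/(8*(356 + (3 - 50))) = 36967 - 1/(8*(356 - 47)) = 36967 - 1/(8*309) = 36967 - 1*1/2472 = 36967 - 1/2472 = 91382423/2472 ≈ 36967.)
b - (L + 284*c(16)) = 91382423/2472 - (335 + 284*(11*16)) = 91382423/2472 - (335 + 284*176) = 91382423/2472 - (335 + 49984) = 91382423/2472 - 1*50319 = 91382423/2472 - 50319 = -33006145/2472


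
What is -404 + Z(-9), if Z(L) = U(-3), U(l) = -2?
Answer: -406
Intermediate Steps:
Z(L) = -2
-404 + Z(-9) = -404 - 2 = -406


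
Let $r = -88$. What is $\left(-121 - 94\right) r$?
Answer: $18920$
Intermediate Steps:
$\left(-121 - 94\right) r = \left(-121 - 94\right) \left(-88\right) = \left(-215\right) \left(-88\right) = 18920$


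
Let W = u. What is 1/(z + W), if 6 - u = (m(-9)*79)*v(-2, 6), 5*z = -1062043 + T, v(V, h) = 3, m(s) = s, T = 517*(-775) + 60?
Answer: -5/1451963 ≈ -3.4436e-6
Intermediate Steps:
T = -400615 (T = -400675 + 60 = -400615)
z = -1462658/5 (z = (-1062043 - 400615)/5 = (⅕)*(-1462658) = -1462658/5 ≈ -2.9253e+5)
u = 2139 (u = 6 - (-9*79)*3 = 6 - (-711)*3 = 6 - 1*(-2133) = 6 + 2133 = 2139)
W = 2139
1/(z + W) = 1/(-1462658/5 + 2139) = 1/(-1451963/5) = -5/1451963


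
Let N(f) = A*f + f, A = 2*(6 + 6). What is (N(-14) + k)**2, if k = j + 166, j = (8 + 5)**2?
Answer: 225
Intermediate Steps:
A = 24 (A = 2*12 = 24)
N(f) = 25*f (N(f) = 24*f + f = 25*f)
j = 169 (j = 13**2 = 169)
k = 335 (k = 169 + 166 = 335)
(N(-14) + k)**2 = (25*(-14) + 335)**2 = (-350 + 335)**2 = (-15)**2 = 225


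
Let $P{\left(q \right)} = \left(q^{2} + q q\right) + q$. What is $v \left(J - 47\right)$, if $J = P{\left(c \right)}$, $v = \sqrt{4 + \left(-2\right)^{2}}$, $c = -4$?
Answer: $- 38 \sqrt{2} \approx -53.74$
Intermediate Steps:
$P{\left(q \right)} = q + 2 q^{2}$ ($P{\left(q \right)} = \left(q^{2} + q^{2}\right) + q = 2 q^{2} + q = q + 2 q^{2}$)
$v = 2 \sqrt{2}$ ($v = \sqrt{4 + 4} = \sqrt{8} = 2 \sqrt{2} \approx 2.8284$)
$J = 28$ ($J = - 4 \left(1 + 2 \left(-4\right)\right) = - 4 \left(1 - 8\right) = \left(-4\right) \left(-7\right) = 28$)
$v \left(J - 47\right) = 2 \sqrt{2} \left(28 - 47\right) = 2 \sqrt{2} \left(-19\right) = - 38 \sqrt{2}$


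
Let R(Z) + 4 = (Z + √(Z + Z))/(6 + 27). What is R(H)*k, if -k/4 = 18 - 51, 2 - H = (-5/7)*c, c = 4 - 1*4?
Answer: -512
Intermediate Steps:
c = 0 (c = 4 - 4 = 0)
H = 2 (H = 2 - (-5/7)*0 = 2 - (-5*⅐)*0 = 2 - (-5)*0/7 = 2 - 1*0 = 2 + 0 = 2)
k = 132 (k = -4*(18 - 51) = -4*(-33) = 132)
R(Z) = -4 + Z/33 + √2*√Z/33 (R(Z) = -4 + (Z + √(Z + Z))/(6 + 27) = -4 + (Z + √(2*Z))/33 = -4 + (Z + √2*√Z)*(1/33) = -4 + (Z/33 + √2*√Z/33) = -4 + Z/33 + √2*√Z/33)
R(H)*k = (-4 + (1/33)*2 + √2*√2/33)*132 = (-4 + 2/33 + 2/33)*132 = -128/33*132 = -512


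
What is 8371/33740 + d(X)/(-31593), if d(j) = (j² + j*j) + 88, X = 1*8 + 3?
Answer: 84443601/355315940 ≈ 0.23766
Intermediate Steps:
X = 11 (X = 8 + 3 = 11)
d(j) = 88 + 2*j² (d(j) = (j² + j²) + 88 = 2*j² + 88 = 88 + 2*j²)
8371/33740 + d(X)/(-31593) = 8371/33740 + (88 + 2*11²)/(-31593) = 8371*(1/33740) + (88 + 2*121)*(-1/31593) = 8371/33740 + (88 + 242)*(-1/31593) = 8371/33740 + 330*(-1/31593) = 8371/33740 - 110/10531 = 84443601/355315940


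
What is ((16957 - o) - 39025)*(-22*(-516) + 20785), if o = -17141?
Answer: -158338999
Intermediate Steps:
((16957 - o) - 39025)*(-22*(-516) + 20785) = ((16957 - 1*(-17141)) - 39025)*(-22*(-516) + 20785) = ((16957 + 17141) - 39025)*(11352 + 20785) = (34098 - 39025)*32137 = -4927*32137 = -158338999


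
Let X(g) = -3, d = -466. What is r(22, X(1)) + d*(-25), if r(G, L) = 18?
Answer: 11668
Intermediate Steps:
r(22, X(1)) + d*(-25) = 18 - 466*(-25) = 18 + 11650 = 11668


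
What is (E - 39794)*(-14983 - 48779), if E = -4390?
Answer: 2817260208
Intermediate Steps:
(E - 39794)*(-14983 - 48779) = (-4390 - 39794)*(-14983 - 48779) = -44184*(-63762) = 2817260208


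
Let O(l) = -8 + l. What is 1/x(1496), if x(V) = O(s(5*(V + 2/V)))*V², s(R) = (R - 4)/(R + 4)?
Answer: -5598037/87712866909888 ≈ -6.3822e-8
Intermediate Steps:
s(R) = (-4 + R)/(4 + R)
x(V) = V²*(-8 + (-4 + 5*V + 10/V)/(4 + 5*V + 10/V)) (x(V) = (-8 + (-4 + 5*(V + 2/V))/(4 + 5*(V + 2/V)))*V² = (-8 + (-4 + (5*V + 10/V))/(4 + (5*V + 10/V)))*V² = (-8 + (-4 + 5*V + 10/V)/(4 + 5*V + 10/V))*V² = V²*(-8 + (-4 + 5*V + 10/V)/(4 + 5*V + 10/V)))
1/x(1496) = 1/(1496²*(-70 - 36*1496 - 35*1496²)/(10 + 4*1496 + 5*1496²)) = 1/(2238016*(-70 - 53856 - 35*2238016)/(10 + 5984 + 5*2238016)) = 1/(2238016*(-70 - 53856 - 78330560)/(10 + 5984 + 11190080)) = 1/(2238016*(-78384486)/11196074) = 1/(2238016*(1/11196074)*(-78384486)) = 1/(-87712866909888/5598037) = -5598037/87712866909888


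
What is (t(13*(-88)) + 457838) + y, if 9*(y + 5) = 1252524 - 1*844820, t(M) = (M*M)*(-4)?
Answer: -42586295/9 ≈ -4.7318e+6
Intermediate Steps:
t(M) = -4*M**2 (t(M) = M**2*(-4) = -4*M**2)
y = 407659/9 (y = -5 + (1252524 - 1*844820)/9 = -5 + (1252524 - 844820)/9 = -5 + (1/9)*407704 = -5 + 407704/9 = 407659/9 ≈ 45295.)
(t(13*(-88)) + 457838) + y = (-4*(13*(-88))**2 + 457838) + 407659/9 = (-4*(-1144)**2 + 457838) + 407659/9 = (-4*1308736 + 457838) + 407659/9 = (-5234944 + 457838) + 407659/9 = -4777106 + 407659/9 = -42586295/9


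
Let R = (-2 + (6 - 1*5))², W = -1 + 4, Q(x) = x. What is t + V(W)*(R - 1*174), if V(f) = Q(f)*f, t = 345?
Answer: -1212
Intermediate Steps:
W = 3
R = 1 (R = (-2 + (6 - 5))² = (-2 + 1)² = (-1)² = 1)
V(f) = f² (V(f) = f*f = f²)
t + V(W)*(R - 1*174) = 345 + 3²*(1 - 1*174) = 345 + 9*(1 - 174) = 345 + 9*(-173) = 345 - 1557 = -1212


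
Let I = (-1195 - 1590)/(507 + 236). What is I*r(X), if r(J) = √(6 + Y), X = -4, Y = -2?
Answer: -5570/743 ≈ -7.4966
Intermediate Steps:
r(J) = 2 (r(J) = √(6 - 2) = √4 = 2)
I = -2785/743 ≈ -3.7483
I*r(X) = -2785/743*2 = -5570/743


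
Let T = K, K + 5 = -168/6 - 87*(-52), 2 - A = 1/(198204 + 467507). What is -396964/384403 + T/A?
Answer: 382908078980953/170600742221 ≈ 2244.5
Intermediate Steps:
A = 1331421/665711 (A = 2 - 1/(198204 + 467507) = 2 - 1/665711 = 1331421/665711 ≈ 2.0000)
K = 4491 (K = -5 + (-168/6 - 87*(-52)) = -5 + (-168*1/6 + 4524) = -5 + (-28 + 4524) = -5 + 4496 = 4491)
T = 4491
-396964/384403 + T/A = -396964/384403 + 4491/(1331421/665711) = -396964*1/384403 + 4491*(665711/1331421) = -396964/384403 + 996569367/443807 = 382908078980953/170600742221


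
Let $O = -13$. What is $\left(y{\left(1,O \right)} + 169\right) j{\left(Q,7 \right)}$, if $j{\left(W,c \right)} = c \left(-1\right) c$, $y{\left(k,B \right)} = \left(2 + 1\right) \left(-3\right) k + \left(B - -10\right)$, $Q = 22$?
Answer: $-7693$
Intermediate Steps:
$y{\left(k,B \right)} = 10 + B - 9 k$ ($y{\left(k,B \right)} = 3 \left(-3\right) k + \left(B + 10\right) = - 9 k + \left(10 + B\right) = 10 + B - 9 k$)
$j{\left(W,c \right)} = - c^{2}$ ($j{\left(W,c \right)} = - c c = - c^{2}$)
$\left(y{\left(1,O \right)} + 169\right) j{\left(Q,7 \right)} = \left(\left(10 - 13 - 9\right) + 169\right) \left(- 7^{2}\right) = \left(\left(10 - 13 - 9\right) + 169\right) \left(\left(-1\right) 49\right) = \left(-12 + 169\right) \left(-49\right) = 157 \left(-49\right) = -7693$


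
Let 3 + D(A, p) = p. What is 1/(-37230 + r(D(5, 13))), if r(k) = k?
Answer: -1/37220 ≈ -2.6867e-5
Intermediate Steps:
D(A, p) = -3 + p
1/(-37230 + r(D(5, 13))) = 1/(-37230 + (-3 + 13)) = 1/(-37230 + 10) = 1/(-37220) = -1/37220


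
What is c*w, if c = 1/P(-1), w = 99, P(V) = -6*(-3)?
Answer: 11/2 ≈ 5.5000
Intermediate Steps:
P(V) = 18
c = 1/18 ≈ 0.055556
c*w = (1/18)*99 = 11/2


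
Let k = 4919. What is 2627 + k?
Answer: 7546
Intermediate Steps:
2627 + k = 2627 + 4919 = 7546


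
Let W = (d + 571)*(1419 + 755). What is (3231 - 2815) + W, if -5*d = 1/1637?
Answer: 10163885276/8185 ≈ 1.2418e+6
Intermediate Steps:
d = -1/8185 (d = -1/5/1637 = -1/5*1/1637 = -1/8185 ≈ -0.00012217)
W = 10160480316/8185 (W = (-1/8185 + 571)*(1419 + 755) = (4673634/8185)*2174 = 10160480316/8185 ≈ 1.2414e+6)
(3231 - 2815) + W = (3231 - 2815) + 10160480316/8185 = 416 + 10160480316/8185 = 10163885276/8185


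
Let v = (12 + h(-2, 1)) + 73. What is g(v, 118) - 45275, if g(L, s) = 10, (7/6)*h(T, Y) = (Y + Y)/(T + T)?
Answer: -45265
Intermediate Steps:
h(T, Y) = 6*Y/(7*T) (h(T, Y) = 6*((Y + Y)/(T + T))/7 = 6*((2*Y)/((2*T)))/7 = 6*((2*Y)*(1/(2*T)))/7 = 6*(Y/T)/7 = 6*Y/(7*T))
v = 592/7 (v = (12 + (6/7)*1/(-2)) + 73 = (12 + (6/7)*1*(-1/2)) + 73 = (12 - 3/7) + 73 = 81/7 + 73 = 592/7 ≈ 84.571)
g(v, 118) - 45275 = 10 - 45275 = -45265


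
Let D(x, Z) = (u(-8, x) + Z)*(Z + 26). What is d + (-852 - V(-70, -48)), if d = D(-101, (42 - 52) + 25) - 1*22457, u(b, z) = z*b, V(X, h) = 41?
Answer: 10393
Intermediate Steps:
u(b, z) = b*z
D(x, Z) = (26 + Z)*(Z - 8*x) (D(x, Z) = (-8*x + Z)*(Z + 26) = (Z - 8*x)*(26 + Z) = (26 + Z)*(Z - 8*x))
d = 11286 (d = (((42 - 52) + 25)**2 - 208*(-101) + 26*((42 - 52) + 25) - 8*((42 - 52) + 25)*(-101)) - 1*22457 = ((-10 + 25)**2 + 21008 + 26*(-10 + 25) - 8*(-10 + 25)*(-101)) - 22457 = (15**2 + 21008 + 26*15 - 8*15*(-101)) - 22457 = (225 + 21008 + 390 + 12120) - 22457 = 33743 - 22457 = 11286)
d + (-852 - V(-70, -48)) = 11286 + (-852 - 1*41) = 11286 + (-852 - 41) = 11286 - 893 = 10393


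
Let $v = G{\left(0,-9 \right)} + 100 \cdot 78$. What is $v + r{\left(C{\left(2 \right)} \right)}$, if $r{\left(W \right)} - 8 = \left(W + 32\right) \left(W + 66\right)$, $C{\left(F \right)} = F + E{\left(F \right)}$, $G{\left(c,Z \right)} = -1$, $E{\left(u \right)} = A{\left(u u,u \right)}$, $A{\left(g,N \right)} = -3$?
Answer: $9822$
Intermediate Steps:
$E{\left(u \right)} = -3$
$C{\left(F \right)} = -3 + F$ ($C{\left(F \right)} = F - 3 = -3 + F$)
$r{\left(W \right)} = 8 + \left(32 + W\right) \left(66 + W\right)$ ($r{\left(W \right)} = 8 + \left(W + 32\right) \left(W + 66\right) = 8 + \left(32 + W\right) \left(66 + W\right)$)
$v = 7799$ ($v = -1 + 100 \cdot 78 = -1 + 7800 = 7799$)
$v + r{\left(C{\left(2 \right)} \right)} = 7799 + \left(2120 + \left(-3 + 2\right)^{2} + 98 \left(-3 + 2\right)\right) = 7799 + \left(2120 + \left(-1\right)^{2} + 98 \left(-1\right)\right) = 7799 + \left(2120 + 1 - 98\right) = 7799 + 2023 = 9822$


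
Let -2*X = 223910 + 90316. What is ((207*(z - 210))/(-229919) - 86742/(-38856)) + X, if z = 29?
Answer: -233930690097897/1488955444 ≈ -1.5711e+5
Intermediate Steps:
X = -157113 (X = -(223910 + 90316)/2 = -½*314226 = -157113)
((207*(z - 210))/(-229919) - 86742/(-38856)) + X = ((207*(29 - 210))/(-229919) - 86742/(-38856)) - 157113 = ((207*(-181))*(-1/229919) - 86742*(-1/38856)) - 157113 = (-37467*(-1/229919) + 14457/6476) - 157113 = (37467/229919 + 14457/6476) - 157113 = 3566575275/1488955444 - 157113 = -233930690097897/1488955444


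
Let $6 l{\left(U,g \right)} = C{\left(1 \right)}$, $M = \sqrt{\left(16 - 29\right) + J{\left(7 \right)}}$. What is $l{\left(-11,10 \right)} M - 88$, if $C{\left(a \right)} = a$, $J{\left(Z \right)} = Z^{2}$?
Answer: $-87$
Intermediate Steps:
$M = 6$ ($M = \sqrt{\left(16 - 29\right) + 7^{2}} = \sqrt{-13 + 49} = \sqrt{36} = 6$)
$l{\left(U,g \right)} = \frac{1}{6}$ ($l{\left(U,g \right)} = \frac{1}{6} \cdot 1 = \frac{1}{6}$)
$l{\left(-11,10 \right)} M - 88 = \frac{1}{6} \cdot 6 - 88 = 1 - 88 = -87$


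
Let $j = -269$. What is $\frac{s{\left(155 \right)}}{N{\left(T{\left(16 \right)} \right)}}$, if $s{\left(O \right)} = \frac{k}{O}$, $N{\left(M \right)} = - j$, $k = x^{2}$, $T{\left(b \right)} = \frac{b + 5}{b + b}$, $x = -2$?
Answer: $\frac{4}{41695} \approx 9.5935 \cdot 10^{-5}$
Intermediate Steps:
$T{\left(b \right)} = \frac{5 + b}{2 b}$
$k = 4$ ($k = \left(-2\right)^{2} = 4$)
$N{\left(M \right)} = 269$ ($N{\left(M \right)} = \left(-1\right) \left(-269\right) = 269$)
$s{\left(O \right)} = \frac{4}{O}$
$\frac{s{\left(155 \right)}}{N{\left(T{\left(16 \right)} \right)}} = \frac{4 \cdot \frac{1}{155}}{269} = 4 \cdot \frac{1}{155} \cdot \frac{1}{269} = \frac{4}{155} \cdot \frac{1}{269} = \frac{4}{41695}$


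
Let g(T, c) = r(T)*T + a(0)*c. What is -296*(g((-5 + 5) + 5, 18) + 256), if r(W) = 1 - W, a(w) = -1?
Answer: -64528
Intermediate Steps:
g(T, c) = -c + T*(1 - T) (g(T, c) = (1 - T)*T - c = T*(1 - T) - c = -c + T*(1 - T))
-296*(g((-5 + 5) + 5, 18) + 256) = -296*((((-5 + 5) + 5) - 1*18 - ((-5 + 5) + 5)²) + 256) = -296*(((0 + 5) - 18 - (0 + 5)²) + 256) = -296*((5 - 18 - 1*5²) + 256) = -296*((5 - 18 - 1*25) + 256) = -296*((5 - 18 - 25) + 256) = -296*(-38 + 256) = -296*218 = -64528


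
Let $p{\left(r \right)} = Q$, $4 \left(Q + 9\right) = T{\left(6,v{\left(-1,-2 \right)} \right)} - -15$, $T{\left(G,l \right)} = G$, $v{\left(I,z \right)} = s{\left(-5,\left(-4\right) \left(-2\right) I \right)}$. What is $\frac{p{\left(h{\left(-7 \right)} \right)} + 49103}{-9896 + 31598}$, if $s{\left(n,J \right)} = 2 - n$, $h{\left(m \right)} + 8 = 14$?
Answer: $\frac{196397}{86808} \approx 2.2624$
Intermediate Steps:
$h{\left(m \right)} = 6$ ($h{\left(m \right)} = -8 + 14 = 6$)
$v{\left(I,z \right)} = 7$ ($v{\left(I,z \right)} = 2 - -5 = 2 + 5 = 7$)
$Q = - \frac{15}{4}$ ($Q = -9 + \frac{6 - -15}{4} = -9 + \frac{6 + 15}{4} = -9 + \frac{1}{4} \cdot 21 = -9 + \frac{21}{4} = - \frac{15}{4} \approx -3.75$)
$p{\left(r \right)} = - \frac{15}{4}$
$\frac{p{\left(h{\left(-7 \right)} \right)} + 49103}{-9896 + 31598} = \frac{- \frac{15}{4} + 49103}{-9896 + 31598} = \frac{196397}{4 \cdot 21702} = \frac{196397}{4} \cdot \frac{1}{21702} = \frac{196397}{86808}$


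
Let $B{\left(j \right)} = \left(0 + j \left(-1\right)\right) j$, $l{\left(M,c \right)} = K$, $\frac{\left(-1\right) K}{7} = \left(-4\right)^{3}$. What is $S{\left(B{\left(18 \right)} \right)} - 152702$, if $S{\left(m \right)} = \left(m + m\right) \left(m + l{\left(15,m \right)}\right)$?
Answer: $-233054$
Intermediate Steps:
$K = 448$ ($K = - 7 \left(-4\right)^{3} = \left(-7\right) \left(-64\right) = 448$)
$l{\left(M,c \right)} = 448$
$B{\left(j \right)} = - j^{2}$ ($B{\left(j \right)} = \left(0 - j\right) j = - j j = - j^{2}$)
$S{\left(m \right)} = 2 m \left(448 + m\right)$ ($S{\left(m \right)} = \left(m + m\right) \left(m + 448\right) = 2 m \left(448 + m\right)$)
$S{\left(B{\left(18 \right)} \right)} - 152702 = 2 \left(- 18^{2}\right) \left(448 - 18^{2}\right) - 152702 = 2 \left(\left(-1\right) 324\right) \left(448 - 324\right) - 152702 = 2 \left(-324\right) \left(448 - 324\right) - 152702 = 2 \left(-324\right) 124 - 152702 = -80352 - 152702 = -233054$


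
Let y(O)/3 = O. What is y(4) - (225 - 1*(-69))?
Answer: -282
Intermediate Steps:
y(O) = 3*O
y(4) - (225 - 1*(-69)) = 3*4 - (225 - 1*(-69)) = 12 - (225 + 69) = 12 - 1*294 = 12 - 294 = -282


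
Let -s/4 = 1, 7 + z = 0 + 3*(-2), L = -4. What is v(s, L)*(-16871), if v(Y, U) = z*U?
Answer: -877292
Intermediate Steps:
z = -13 (z = -7 + (0 + 3*(-2)) = -7 + (0 - 6) = -7 - 6 = -13)
s = -4 (s = -4*1 = -4)
v(Y, U) = -13*U
v(s, L)*(-16871) = -13*(-4)*(-16871) = 52*(-16871) = -877292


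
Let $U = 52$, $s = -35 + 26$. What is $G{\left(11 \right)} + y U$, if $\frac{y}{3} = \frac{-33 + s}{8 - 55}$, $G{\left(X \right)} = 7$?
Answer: $\frac{6881}{47} \approx 146.4$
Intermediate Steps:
$s = -9$
$y = \frac{126}{47}$ ($y = 3 \frac{-33 - 9}{8 - 55} = 3 \left(- \frac{42}{-47}\right) = 3 \left(\left(-42\right) \left(- \frac{1}{47}\right)\right) = 3 \cdot \frac{42}{47} = \frac{126}{47} \approx 2.6809$)
$G{\left(11 \right)} + y U = 7 + \frac{126}{47} \cdot 52 = 7 + \frac{6552}{47} = \frac{6881}{47}$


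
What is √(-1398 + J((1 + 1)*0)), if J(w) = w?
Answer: I*√1398 ≈ 37.39*I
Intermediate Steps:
√(-1398 + J((1 + 1)*0)) = √(-1398 + (1 + 1)*0) = √(-1398 + 2*0) = √(-1398 + 0) = √(-1398) = I*√1398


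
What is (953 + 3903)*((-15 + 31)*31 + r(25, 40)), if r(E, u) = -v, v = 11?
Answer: 2355160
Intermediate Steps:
r(E, u) = -11 (r(E, u) = -1*11 = -11)
(953 + 3903)*((-15 + 31)*31 + r(25, 40)) = (953 + 3903)*((-15 + 31)*31 - 11) = 4856*(16*31 - 11) = 4856*(496 - 11) = 4856*485 = 2355160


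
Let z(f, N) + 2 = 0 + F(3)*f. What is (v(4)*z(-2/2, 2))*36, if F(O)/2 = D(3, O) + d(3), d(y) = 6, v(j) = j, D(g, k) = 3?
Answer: -2880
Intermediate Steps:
F(O) = 18 (F(O) = 2*(3 + 6) = 2*9 = 18)
z(f, N) = -2 + 18*f (z(f, N) = -2 + (0 + 18*f) = -2 + 18*f)
(v(4)*z(-2/2, 2))*36 = (4*(-2 + 18*(-2/2)))*36 = (4*(-2 + 18*(-2*½)))*36 = (4*(-2 + 18*(-1)))*36 = (4*(-2 - 18))*36 = (4*(-20))*36 = -80*36 = -2880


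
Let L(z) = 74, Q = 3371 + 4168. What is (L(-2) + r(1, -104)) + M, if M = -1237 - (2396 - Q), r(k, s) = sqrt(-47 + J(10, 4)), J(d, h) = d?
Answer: 3980 + I*sqrt(37) ≈ 3980.0 + 6.0828*I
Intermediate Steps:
Q = 7539
r(k, s) = I*sqrt(37) (r(k, s) = sqrt(-47 + 10) = sqrt(-37) = I*sqrt(37))
M = 3906 (M = -1237 - (2396 - 1*7539) = -1237 - (2396 - 7539) = -1237 - 1*(-5143) = -1237 + 5143 = 3906)
(L(-2) + r(1, -104)) + M = (74 + I*sqrt(37)) + 3906 = 3980 + I*sqrt(37)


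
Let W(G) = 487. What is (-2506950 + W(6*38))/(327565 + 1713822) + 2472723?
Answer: 5047782080338/2041387 ≈ 2.4727e+6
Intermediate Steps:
(-2506950 + W(6*38))/(327565 + 1713822) + 2472723 = (-2506950 + 487)/(327565 + 1713822) + 2472723 = -2506463/2041387 + 2472723 = 5047782080338/2041387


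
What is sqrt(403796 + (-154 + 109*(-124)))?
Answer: sqrt(390126) ≈ 624.60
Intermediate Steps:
sqrt(403796 + (-154 + 109*(-124))) = sqrt(403796 + (-154 - 13516)) = sqrt(403796 - 13670) = sqrt(390126)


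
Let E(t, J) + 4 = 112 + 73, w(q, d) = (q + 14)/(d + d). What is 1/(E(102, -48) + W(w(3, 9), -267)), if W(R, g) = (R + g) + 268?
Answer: 18/3293 ≈ 0.0054661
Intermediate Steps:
w(q, d) = (14 + q)/(2*d) (w(q, d) = (14 + q)/((2*d)) = (14 + q)*(1/(2*d)) = (14 + q)/(2*d))
W(R, g) = 268 + R + g
E(t, J) = 181 (E(t, J) = -4 + (112 + 73) = -4 + 185 = 181)
1/(E(102, -48) + W(w(3, 9), -267)) = 1/(181 + (268 + (½)*(14 + 3)/9 - 267)) = 1/(181 + (268 + (½)*(⅑)*17 - 267)) = 1/(181 + (268 + 17/18 - 267)) = 1/(181 + 35/18) = 1/(3293/18) = 18/3293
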